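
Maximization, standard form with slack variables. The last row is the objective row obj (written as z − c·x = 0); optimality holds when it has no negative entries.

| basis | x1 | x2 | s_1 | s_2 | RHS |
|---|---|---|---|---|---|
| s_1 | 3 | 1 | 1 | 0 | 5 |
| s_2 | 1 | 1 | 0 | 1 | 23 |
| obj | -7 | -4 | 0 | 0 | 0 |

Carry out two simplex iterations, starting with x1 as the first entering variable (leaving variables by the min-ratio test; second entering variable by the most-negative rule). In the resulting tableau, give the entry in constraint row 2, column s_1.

Ratio test on column x1 — row 1: 5/3 = 5/3; row 2: 23/1 = 23. Minimum is 5/3 at row 1 (s_1 leaves); pivot element 3.
Divide row 1 by 3; eliminate column x1 from the other rows.
Second iteration: most negative obj-row entry is -5/3 in column x2, so x2 enters.
Ratio test on column x2 — row 1: (5/3)/(1/3) = 5; row 2: (64/3)/(2/3) = 32. Minimum is 5 at row 1 (x1 leaves); pivot element 1/3.
Divide row 1 by 1/3; eliminate column x2 from the other rows.
After both pivots, the entry at constraint row 2, column s_1 is -1.

-1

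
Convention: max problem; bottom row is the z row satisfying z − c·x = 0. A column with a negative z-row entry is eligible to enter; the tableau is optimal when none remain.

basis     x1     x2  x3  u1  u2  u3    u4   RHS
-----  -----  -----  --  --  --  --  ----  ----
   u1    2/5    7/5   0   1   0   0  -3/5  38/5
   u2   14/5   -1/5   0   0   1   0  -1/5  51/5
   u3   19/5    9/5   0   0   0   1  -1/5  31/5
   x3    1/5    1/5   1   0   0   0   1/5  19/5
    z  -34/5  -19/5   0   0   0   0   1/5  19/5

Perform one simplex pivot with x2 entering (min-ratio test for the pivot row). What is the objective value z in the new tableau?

152/9

Ratio test on column x2 — row 1: (38/5)/(7/5) = 38/7; row 2: entry -1/5 ≤ 0; row 3: (31/5)/(9/5) = 31/9; row 4: (19/5)/(1/5) = 19. Minimum is 31/9 at row 3 (u3 leaves); pivot element 9/5.
Pivot on row 3; the z-row RHS becomes 19/5 − (-19/5)·(31/9) = 152/9.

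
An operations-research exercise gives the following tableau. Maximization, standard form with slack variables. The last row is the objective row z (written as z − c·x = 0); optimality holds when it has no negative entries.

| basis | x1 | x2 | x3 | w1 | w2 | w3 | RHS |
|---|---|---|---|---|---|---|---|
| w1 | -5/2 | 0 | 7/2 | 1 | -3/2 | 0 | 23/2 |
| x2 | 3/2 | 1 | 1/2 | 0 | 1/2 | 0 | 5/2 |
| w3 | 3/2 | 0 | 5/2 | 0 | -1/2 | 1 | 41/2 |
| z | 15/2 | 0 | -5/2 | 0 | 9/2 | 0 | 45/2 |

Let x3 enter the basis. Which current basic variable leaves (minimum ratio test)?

Column x3 entries and ratios — w1: (23/2)/(7/2) = 23/7; x2: (5/2)/(1/2) = 5; w3: (41/2)/(5/2) = 41/5.
Smallest ratio is 23/7 in the row of w1, so w1 leaves.

w1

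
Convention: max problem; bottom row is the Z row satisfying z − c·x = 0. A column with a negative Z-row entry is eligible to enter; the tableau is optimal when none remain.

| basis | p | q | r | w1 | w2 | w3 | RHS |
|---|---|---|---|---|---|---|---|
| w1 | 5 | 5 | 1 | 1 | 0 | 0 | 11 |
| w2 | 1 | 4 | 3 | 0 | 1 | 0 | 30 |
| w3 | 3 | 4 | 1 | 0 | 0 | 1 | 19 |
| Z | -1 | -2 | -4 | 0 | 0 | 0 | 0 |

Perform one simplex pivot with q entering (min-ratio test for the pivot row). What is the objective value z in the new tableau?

22/5

Ratio test on column q — row 1: 11/5 = 11/5; row 2: 30/4 = 15/2; row 3: 19/4 = 19/4. Minimum is 11/5 at row 1 (w1 leaves); pivot element 5.
Pivot on row 1; the Z-row RHS becomes 0 − (-2)·(11/5) = 22/5.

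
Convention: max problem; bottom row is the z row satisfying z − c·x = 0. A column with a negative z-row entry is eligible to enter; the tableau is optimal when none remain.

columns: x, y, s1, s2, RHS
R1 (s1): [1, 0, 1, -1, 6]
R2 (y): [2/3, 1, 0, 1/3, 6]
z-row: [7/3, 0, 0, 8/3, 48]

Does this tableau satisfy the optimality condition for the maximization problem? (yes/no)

Every z-row coefficient is ≥ 0, so the tableau is optimal.

yes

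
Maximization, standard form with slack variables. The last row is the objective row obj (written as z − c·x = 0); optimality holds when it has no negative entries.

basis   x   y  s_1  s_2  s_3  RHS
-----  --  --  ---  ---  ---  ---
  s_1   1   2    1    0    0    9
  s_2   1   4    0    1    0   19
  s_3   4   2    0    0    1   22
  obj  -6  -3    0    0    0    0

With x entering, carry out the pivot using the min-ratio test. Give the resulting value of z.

33

Ratio test on column x — row 1: 9/1 = 9; row 2: 19/1 = 19; row 3: 22/4 = 11/2. Minimum is 11/2 at row 3 (s_3 leaves); pivot element 4.
Pivot on row 3; the obj-row RHS becomes 0 − (-6)·(11/2) = 33.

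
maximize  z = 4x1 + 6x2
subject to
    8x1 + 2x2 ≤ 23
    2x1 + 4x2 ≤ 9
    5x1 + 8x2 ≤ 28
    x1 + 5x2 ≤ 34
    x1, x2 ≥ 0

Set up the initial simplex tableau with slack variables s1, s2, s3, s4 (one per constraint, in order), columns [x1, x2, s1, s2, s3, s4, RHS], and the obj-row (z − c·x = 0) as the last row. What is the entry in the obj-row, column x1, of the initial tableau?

-4

The obj-row carries the negated objective coefficients: the x1 entry is -4.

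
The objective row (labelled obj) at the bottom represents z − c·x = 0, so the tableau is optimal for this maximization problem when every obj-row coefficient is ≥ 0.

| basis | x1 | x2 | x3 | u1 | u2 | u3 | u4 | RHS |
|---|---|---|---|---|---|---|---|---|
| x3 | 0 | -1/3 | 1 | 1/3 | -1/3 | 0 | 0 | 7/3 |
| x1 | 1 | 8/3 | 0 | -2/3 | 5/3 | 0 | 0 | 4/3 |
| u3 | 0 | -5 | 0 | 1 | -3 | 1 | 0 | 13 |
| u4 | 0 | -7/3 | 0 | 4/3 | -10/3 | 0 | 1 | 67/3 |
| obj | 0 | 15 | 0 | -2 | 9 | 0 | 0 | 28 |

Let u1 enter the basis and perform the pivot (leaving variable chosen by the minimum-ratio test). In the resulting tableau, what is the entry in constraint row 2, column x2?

Ratio test on column u1 — row 1: (7/3)/(1/3) = 7; row 2: entry -2/3 ≤ 0; row 3: 13/1 = 13; row 4: (67/3)/(4/3) = 67/4. Minimum is 7 at row 1 (x3 leaves); pivot element 1/3.
Divide row 1 by 1/3; eliminate column u1 from the other rows.
Row 2 update in column x2: 8/3 − (-2/3)·(-1) = 2.

2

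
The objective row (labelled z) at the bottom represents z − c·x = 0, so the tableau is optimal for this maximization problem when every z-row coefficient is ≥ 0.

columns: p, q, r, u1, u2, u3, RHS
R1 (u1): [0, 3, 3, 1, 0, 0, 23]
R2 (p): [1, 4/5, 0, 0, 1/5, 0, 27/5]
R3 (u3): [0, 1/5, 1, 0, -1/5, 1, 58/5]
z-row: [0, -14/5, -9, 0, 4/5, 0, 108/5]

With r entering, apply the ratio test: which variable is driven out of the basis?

u1

Column r entries and ratios — u1: 23/3 = 23/3; p: 0 ≤ 0, skip; u3: (58/5)/1 = 58/5.
Smallest ratio is 23/3 in the row of u1, so u1 leaves.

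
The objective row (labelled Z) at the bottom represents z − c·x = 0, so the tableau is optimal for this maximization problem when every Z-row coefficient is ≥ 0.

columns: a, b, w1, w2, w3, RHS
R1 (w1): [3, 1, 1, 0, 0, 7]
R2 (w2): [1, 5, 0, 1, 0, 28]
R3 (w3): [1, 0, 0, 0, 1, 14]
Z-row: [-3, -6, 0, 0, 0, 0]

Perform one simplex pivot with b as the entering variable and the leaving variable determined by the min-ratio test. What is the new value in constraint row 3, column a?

Ratio test on column b — row 1: 7/1 = 7; row 2: 28/5 = 28/5; row 3: entry 0 ≤ 0. Minimum is 28/5 at row 2 (w2 leaves); pivot element 5.
Divide row 2 by 5; eliminate column b from the other rows.
Row 3 update in column a: 1 − 0·(1/5) = 1.

1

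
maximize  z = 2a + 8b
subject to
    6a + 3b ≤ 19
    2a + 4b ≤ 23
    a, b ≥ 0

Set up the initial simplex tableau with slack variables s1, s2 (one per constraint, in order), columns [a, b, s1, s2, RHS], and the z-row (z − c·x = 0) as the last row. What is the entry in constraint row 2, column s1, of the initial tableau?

0

Slack s1 belongs to constraint 1; its column is the unit vector e_1, so the entry in row 2 is 0.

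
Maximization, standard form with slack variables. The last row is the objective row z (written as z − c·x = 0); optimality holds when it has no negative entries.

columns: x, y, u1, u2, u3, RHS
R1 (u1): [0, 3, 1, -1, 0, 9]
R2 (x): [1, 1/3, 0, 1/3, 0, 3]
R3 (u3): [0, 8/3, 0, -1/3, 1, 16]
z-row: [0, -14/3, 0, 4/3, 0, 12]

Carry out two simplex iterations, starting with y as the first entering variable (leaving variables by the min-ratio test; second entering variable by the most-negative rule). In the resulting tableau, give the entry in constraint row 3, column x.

Ratio test on column y — row 1: 9/3 = 3; row 2: 3/(1/3) = 9; row 3: 16/(8/3) = 6. Minimum is 3 at row 1 (u1 leaves); pivot element 3.
Divide row 1 by 3; eliminate column y from the other rows.
Second iteration: most negative z-row entry is -2/9 in column u2, so u2 enters.
Ratio test on column u2 — row 1: entry -1/3 ≤ 0; row 2: 2/(4/9) = 9/2; row 3: 8/(5/9) = 72/5. Minimum is 9/2 at row 2 (x leaves); pivot element 4/9.
Divide row 2 by 4/9; eliminate column u2 from the other rows.
After both pivots, the entry at constraint row 3, column x is -5/4.

-5/4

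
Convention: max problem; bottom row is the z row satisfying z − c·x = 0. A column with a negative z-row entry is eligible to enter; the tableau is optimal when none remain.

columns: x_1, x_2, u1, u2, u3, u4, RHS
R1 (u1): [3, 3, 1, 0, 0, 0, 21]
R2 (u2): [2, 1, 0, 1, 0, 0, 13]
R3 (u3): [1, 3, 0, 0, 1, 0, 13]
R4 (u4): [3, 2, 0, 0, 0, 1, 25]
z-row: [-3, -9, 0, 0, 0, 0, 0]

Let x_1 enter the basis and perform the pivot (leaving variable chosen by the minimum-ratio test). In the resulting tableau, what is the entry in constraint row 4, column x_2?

1/2

Ratio test on column x_1 — row 1: 21/3 = 7; row 2: 13/2 = 13/2; row 3: 13/1 = 13; row 4: 25/3 = 25/3. Minimum is 13/2 at row 2 (u2 leaves); pivot element 2.
Divide row 2 by 2; eliminate column x_1 from the other rows.
Row 4 update in column x_2: 2 − 3·(1/2) = 1/2.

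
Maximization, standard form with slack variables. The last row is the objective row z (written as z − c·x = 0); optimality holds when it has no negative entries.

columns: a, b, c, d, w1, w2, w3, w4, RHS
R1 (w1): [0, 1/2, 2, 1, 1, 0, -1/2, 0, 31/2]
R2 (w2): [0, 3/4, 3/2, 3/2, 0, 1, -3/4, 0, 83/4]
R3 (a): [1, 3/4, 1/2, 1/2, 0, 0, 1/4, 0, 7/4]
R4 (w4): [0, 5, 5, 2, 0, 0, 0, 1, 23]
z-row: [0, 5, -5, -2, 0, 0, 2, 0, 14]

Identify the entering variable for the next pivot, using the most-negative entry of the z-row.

c

Negative z-row entries: c: -5, d: -2.
The most negative is -5 in column c, so c enters.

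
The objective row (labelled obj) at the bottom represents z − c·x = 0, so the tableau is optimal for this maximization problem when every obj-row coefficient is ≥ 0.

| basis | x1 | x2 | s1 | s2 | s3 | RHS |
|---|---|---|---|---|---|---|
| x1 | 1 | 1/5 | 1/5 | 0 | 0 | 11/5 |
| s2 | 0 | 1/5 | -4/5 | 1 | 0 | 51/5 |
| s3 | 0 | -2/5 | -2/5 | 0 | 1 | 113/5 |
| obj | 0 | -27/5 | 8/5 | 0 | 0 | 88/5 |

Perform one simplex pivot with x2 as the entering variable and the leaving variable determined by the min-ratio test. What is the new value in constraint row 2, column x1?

-1

Ratio test on column x2 — row 1: (11/5)/(1/5) = 11; row 2: (51/5)/(1/5) = 51; row 3: entry -2/5 ≤ 0. Minimum is 11 at row 1 (x1 leaves); pivot element 1/5.
Divide row 1 by 1/5; eliminate column x2 from the other rows.
Row 2 update in column x1: 0 − (1/5)·5 = -1.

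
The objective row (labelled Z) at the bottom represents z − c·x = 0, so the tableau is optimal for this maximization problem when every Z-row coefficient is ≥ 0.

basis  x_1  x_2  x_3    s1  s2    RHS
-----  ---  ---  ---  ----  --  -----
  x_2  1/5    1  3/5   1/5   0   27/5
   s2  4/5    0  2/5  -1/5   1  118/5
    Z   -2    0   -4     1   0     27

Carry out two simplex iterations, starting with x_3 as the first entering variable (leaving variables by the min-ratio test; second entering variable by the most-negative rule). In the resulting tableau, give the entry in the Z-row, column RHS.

Ratio test on column x_3 — row 1: (27/5)/(3/5) = 9; row 2: (118/5)/(2/5) = 59. Minimum is 9 at row 1 (x_2 leaves); pivot element 3/5.
Divide row 1 by 3/5; eliminate column x_3 from the other rows.
Second iteration: most negative Z-row entry is -2/3 in column x_1, so x_1 enters.
Ratio test on column x_1 — row 1: 9/(1/3) = 27; row 2: 20/(2/3) = 30. Minimum is 27 at row 1 (x_3 leaves); pivot element 1/3.
Divide row 1 by 1/3; eliminate column x_1 from the other rows.
After both pivots, the entry at the Z-row, column RHS is 81.

81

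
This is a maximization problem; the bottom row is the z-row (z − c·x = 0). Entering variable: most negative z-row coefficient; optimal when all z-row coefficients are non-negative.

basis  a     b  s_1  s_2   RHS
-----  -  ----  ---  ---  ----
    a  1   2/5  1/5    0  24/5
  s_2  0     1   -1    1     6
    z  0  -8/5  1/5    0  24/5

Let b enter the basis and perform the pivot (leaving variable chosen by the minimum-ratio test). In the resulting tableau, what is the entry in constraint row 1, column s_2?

-2/5

Ratio test on column b — row 1: (24/5)/(2/5) = 12; row 2: 6/1 = 6. Minimum is 6 at row 2 (s_2 leaves); pivot element 1.
Divide row 2 by 1; eliminate column b from the other rows.
Row 1 update in column s_2: 0 − (2/5)·1 = -2/5.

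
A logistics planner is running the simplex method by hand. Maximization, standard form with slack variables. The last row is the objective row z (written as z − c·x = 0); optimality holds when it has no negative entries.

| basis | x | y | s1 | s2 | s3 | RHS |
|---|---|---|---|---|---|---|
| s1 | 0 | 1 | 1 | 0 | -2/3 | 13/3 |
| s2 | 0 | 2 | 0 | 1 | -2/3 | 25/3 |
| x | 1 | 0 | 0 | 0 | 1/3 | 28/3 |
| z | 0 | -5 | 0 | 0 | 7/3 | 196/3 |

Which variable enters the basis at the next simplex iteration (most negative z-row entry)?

y

Negative z-row entries: y: -5.
The most negative is -5 in column y, so y enters.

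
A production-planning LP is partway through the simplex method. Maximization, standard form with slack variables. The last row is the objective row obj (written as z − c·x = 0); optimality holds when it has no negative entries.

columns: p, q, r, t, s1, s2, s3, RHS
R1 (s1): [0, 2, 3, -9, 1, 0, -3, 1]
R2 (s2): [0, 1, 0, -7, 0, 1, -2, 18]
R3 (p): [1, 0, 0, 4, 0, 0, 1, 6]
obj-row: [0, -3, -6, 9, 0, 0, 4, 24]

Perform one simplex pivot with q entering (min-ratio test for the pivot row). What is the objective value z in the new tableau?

51/2

Ratio test on column q — row 1: 1/2 = 1/2; row 2: 18/1 = 18; row 3: entry 0 ≤ 0. Minimum is 1/2 at row 1 (s1 leaves); pivot element 2.
Pivot on row 1; the obj-row RHS becomes 24 − (-3)·(1/2) = 51/2.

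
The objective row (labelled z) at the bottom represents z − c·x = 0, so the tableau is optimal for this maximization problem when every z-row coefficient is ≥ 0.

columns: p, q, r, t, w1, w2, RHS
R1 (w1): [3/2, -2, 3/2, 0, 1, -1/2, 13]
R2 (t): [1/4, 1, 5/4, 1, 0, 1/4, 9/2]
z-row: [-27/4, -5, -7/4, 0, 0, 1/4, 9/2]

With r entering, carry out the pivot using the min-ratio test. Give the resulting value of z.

Ratio test on column r — row 1: 13/(3/2) = 26/3; row 2: (9/2)/(5/4) = 18/5. Minimum is 18/5 at row 2 (t leaves); pivot element 5/4.
Pivot on row 2; the z-row RHS becomes 9/2 − (-7/4)·(18/5) = 54/5.

54/5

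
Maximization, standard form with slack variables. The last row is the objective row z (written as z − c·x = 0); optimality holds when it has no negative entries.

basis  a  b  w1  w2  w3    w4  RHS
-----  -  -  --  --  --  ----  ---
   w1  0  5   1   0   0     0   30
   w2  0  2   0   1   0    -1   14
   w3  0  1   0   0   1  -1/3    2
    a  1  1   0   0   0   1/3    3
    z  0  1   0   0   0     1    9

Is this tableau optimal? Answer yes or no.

Every z-row coefficient is ≥ 0, so the tableau is optimal.

yes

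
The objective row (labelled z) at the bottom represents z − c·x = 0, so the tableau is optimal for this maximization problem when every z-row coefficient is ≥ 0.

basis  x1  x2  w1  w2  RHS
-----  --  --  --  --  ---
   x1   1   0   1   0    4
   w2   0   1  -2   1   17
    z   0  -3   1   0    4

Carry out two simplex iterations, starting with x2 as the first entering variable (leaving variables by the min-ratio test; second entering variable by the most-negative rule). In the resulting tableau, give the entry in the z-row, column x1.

5

Ratio test on column x2 — row 1: entry 0 ≤ 0; row 2: 17/1 = 17. Minimum is 17 at row 2 (w2 leaves); pivot element 1.
Divide row 2 by 1; eliminate column x2 from the other rows.
Second iteration: most negative z-row entry is -5 in column w1, so w1 enters.
Ratio test on column w1 — row 1: 4/1 = 4; row 2: entry -2 ≤ 0. Minimum is 4 at row 1 (x1 leaves); pivot element 1.
Divide row 1 by 1; eliminate column w1 from the other rows.
After both pivots, the entry at the z-row, column x1 is 5.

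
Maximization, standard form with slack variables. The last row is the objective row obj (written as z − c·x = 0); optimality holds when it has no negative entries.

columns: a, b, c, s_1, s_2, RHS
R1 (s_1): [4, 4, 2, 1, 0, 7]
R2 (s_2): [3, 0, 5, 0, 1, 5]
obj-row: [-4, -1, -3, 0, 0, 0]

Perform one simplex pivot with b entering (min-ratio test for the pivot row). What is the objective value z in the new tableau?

Ratio test on column b — row 1: 7/4 = 7/4; row 2: entry 0 ≤ 0. Minimum is 7/4 at row 1 (s_1 leaves); pivot element 4.
Pivot on row 1; the obj-row RHS becomes 0 − (-1)·(7/4) = 7/4.

7/4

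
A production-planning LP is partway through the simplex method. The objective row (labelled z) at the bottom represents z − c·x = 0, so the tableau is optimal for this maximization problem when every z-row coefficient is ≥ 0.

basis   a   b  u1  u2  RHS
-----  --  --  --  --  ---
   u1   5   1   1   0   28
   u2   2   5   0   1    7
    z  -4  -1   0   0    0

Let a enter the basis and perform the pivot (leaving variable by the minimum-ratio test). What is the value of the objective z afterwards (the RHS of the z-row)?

Ratio test on column a — row 1: 28/5 = 28/5; row 2: 7/2 = 7/2. Minimum is 7/2 at row 2 (u2 leaves); pivot element 2.
Pivot on row 2; the z-row RHS becomes 0 − (-4)·(7/2) = 14.

14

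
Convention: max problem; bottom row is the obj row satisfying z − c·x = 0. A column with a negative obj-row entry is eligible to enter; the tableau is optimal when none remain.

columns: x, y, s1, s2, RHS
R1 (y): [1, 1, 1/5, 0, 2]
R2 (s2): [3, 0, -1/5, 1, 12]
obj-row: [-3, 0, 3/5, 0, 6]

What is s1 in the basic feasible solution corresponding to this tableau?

0

s1 is not in the basis, so in the current basic feasible solution s1 = 0.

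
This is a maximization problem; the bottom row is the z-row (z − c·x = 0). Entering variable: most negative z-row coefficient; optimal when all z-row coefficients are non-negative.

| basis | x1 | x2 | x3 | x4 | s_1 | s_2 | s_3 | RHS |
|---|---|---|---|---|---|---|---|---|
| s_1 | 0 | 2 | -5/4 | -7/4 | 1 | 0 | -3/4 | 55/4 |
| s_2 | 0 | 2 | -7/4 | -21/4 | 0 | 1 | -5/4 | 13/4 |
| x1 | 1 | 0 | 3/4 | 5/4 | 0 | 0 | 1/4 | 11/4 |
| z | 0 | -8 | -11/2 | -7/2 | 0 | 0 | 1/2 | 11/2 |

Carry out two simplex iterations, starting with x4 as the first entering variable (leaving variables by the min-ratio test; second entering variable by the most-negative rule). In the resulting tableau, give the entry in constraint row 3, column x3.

Ratio test on column x4 — row 1: entry -7/4 ≤ 0; row 2: entry -21/4 ≤ 0; row 3: (11/4)/(5/4) = 11/5. Minimum is 11/5 at row 3 (x1 leaves); pivot element 5/4.
Divide row 3 by 5/4; eliminate column x4 from the other rows.
Second iteration: most negative z-row entry is -8 in column x2, so x2 enters.
Ratio test on column x2 — row 1: (88/5)/2 = 44/5; row 2: (74/5)/2 = 37/5; row 3: entry 0 ≤ 0. Minimum is 37/5 at row 2 (s_2 leaves); pivot element 2.
Divide row 2 by 2; eliminate column x2 from the other rows.
After both pivots, the entry at constraint row 3, column x3 is 3/5.

3/5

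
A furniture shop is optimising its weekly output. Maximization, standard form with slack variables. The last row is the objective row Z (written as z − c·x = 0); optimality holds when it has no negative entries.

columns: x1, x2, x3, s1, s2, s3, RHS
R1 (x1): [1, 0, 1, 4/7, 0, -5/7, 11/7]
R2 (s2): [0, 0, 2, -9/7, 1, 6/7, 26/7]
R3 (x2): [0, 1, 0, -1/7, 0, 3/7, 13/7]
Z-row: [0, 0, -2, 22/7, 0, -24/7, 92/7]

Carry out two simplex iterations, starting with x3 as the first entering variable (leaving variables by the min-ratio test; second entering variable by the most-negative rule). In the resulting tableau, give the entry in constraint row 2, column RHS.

1/4

Ratio test on column x3 — row 1: (11/7)/1 = 11/7; row 2: (26/7)/2 = 13/7; row 3: entry 0 ≤ 0. Minimum is 11/7 at row 1 (x1 leaves); pivot element 1.
Divide row 1 by 1; eliminate column x3 from the other rows.
Second iteration: most negative Z-row entry is -34/7 in column s3, so s3 enters.
Ratio test on column s3 — row 1: entry -5/7 ≤ 0; row 2: (4/7)/(16/7) = 1/4; row 3: (13/7)/(3/7) = 13/3. Minimum is 1/4 at row 2 (s2 leaves); pivot element 16/7.
Divide row 2 by 16/7; eliminate column s3 from the other rows.
After both pivots, the entry at constraint row 2, column RHS is 1/4.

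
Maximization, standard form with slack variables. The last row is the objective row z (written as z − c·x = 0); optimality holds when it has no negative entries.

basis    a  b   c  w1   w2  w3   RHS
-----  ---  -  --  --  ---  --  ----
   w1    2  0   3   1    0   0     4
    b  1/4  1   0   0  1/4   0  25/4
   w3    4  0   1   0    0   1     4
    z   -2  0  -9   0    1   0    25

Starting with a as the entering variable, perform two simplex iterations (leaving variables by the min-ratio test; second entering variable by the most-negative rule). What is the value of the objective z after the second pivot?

Ratio test on column a — row 1: 4/2 = 2; row 2: (25/4)/(1/4) = 25; row 3: 4/4 = 1. Minimum is 1 at row 3 (w3 leaves); pivot element 4.
Pivot on row 3; the z-row RHS becomes 25 − (-2)·1 = 27.
Next entering variable (most negative z-row entry -17/2): c.
Ratio test on column c — row 1: 2/(5/2) = 4/5; row 2: entry -1/16 ≤ 0; row 3: 1/(1/4) = 4. Minimum is 4/5 at row 1 (w1 leaves); pivot element 5/2.
After the second pivot the z-row RHS is 27 − (-17/2)·(4/5) = 169/5.

169/5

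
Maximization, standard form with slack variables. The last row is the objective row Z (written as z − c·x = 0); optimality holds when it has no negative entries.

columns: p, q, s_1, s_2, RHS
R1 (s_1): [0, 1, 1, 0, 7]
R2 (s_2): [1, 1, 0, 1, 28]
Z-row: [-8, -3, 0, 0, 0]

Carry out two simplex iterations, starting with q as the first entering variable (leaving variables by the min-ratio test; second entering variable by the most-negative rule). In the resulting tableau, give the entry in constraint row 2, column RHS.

Ratio test on column q — row 1: 7/1 = 7; row 2: 28/1 = 28. Minimum is 7 at row 1 (s_1 leaves); pivot element 1.
Divide row 1 by 1; eliminate column q from the other rows.
Second iteration: most negative Z-row entry is -8 in column p, so p enters.
Ratio test on column p — row 1: entry 0 ≤ 0; row 2: 21/1 = 21. Minimum is 21 at row 2 (s_2 leaves); pivot element 1.
Divide row 2 by 1; eliminate column p from the other rows.
After both pivots, the entry at constraint row 2, column RHS is 21.

21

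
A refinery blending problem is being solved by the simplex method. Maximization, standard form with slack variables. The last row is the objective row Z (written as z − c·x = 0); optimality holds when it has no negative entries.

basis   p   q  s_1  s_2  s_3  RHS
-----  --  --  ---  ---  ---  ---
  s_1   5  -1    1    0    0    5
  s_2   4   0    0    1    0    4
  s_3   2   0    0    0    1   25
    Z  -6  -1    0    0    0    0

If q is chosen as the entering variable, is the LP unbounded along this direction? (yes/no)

yes

Every constraint-row entry in column q is ≤ 0, so increasing q is unbounded.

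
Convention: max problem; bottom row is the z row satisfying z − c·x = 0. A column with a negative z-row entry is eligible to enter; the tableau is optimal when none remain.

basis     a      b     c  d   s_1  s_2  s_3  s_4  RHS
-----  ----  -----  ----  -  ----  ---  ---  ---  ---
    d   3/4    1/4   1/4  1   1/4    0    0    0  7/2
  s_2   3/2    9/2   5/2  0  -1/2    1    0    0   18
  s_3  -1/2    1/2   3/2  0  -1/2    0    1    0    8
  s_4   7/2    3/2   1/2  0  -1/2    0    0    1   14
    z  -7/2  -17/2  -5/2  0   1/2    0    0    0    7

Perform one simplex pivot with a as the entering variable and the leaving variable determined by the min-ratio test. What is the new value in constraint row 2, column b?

27/7

Ratio test on column a — row 1: (7/2)/(3/4) = 14/3; row 2: 18/(3/2) = 12; row 3: entry -1/2 ≤ 0; row 4: 14/(7/2) = 4. Minimum is 4 at row 4 (s_4 leaves); pivot element 7/2.
Divide row 4 by 7/2; eliminate column a from the other rows.
Row 2 update in column b: 9/2 − (3/2)·(3/7) = 27/7.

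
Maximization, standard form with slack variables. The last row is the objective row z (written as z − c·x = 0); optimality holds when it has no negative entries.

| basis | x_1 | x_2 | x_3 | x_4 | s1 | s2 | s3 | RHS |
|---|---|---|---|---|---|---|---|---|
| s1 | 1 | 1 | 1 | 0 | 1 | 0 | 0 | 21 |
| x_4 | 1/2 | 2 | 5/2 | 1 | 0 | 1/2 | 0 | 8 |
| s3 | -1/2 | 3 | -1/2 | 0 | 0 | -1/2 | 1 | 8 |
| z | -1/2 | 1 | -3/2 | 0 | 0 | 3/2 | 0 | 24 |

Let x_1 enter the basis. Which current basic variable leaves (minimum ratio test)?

Column x_1 entries and ratios — s1: 21/1 = 21; x_4: 8/(1/2) = 16; s3: -1/2 ≤ 0, skip.
Smallest ratio is 16 in the row of x_4, so x_4 leaves.

x_4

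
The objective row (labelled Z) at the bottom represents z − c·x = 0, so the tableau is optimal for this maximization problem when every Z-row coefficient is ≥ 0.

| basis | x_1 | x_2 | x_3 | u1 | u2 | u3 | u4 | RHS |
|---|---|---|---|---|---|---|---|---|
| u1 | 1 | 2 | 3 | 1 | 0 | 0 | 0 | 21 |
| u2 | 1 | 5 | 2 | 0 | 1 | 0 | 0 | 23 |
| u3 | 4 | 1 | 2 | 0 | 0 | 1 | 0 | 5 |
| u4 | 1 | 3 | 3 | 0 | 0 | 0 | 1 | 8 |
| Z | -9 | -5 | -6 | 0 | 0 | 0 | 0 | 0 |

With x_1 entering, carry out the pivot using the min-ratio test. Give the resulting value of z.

45/4

Ratio test on column x_1 — row 1: 21/1 = 21; row 2: 23/1 = 23; row 3: 5/4 = 5/4; row 4: 8/1 = 8. Minimum is 5/4 at row 3 (u3 leaves); pivot element 4.
Pivot on row 3; the Z-row RHS becomes 0 − (-9)·(5/4) = 45/4.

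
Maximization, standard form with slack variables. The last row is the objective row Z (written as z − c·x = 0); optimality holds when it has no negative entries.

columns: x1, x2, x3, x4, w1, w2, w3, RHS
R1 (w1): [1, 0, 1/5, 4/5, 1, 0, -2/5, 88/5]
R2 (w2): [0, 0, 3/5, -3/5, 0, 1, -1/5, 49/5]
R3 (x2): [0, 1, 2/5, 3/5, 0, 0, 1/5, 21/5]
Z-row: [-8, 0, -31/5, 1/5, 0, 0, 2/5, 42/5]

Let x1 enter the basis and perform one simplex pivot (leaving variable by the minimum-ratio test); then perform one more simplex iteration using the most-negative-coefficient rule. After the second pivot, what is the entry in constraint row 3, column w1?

0

Ratio test on column x1 — row 1: (88/5)/1 = 88/5; row 2: entry 0 ≤ 0; row 3: entry 0 ≤ 0. Minimum is 88/5 at row 1 (w1 leaves); pivot element 1.
Divide row 1 by 1; eliminate column x1 from the other rows.
Second iteration: most negative Z-row entry is -23/5 in column x3, so x3 enters.
Ratio test on column x3 — row 1: (88/5)/(1/5) = 88; row 2: (49/5)/(3/5) = 49/3; row 3: (21/5)/(2/5) = 21/2. Minimum is 21/2 at row 3 (x2 leaves); pivot element 2/5.
Divide row 3 by 2/5; eliminate column x3 from the other rows.
After both pivots, the entry at constraint row 3, column w1 is 0.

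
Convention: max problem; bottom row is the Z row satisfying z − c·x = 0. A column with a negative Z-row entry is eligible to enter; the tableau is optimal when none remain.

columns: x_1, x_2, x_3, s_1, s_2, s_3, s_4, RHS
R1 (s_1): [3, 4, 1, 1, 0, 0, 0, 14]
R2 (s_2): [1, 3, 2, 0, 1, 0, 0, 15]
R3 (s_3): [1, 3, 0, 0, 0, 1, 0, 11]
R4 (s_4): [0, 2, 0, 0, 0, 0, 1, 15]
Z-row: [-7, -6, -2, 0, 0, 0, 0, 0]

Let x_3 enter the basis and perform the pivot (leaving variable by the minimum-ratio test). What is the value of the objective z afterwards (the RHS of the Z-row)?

Ratio test on column x_3 — row 1: 14/1 = 14; row 2: 15/2 = 15/2; row 3: entry 0 ≤ 0; row 4: entry 0 ≤ 0. Minimum is 15/2 at row 2 (s_2 leaves); pivot element 2.
Pivot on row 2; the Z-row RHS becomes 0 − (-2)·(15/2) = 15.

15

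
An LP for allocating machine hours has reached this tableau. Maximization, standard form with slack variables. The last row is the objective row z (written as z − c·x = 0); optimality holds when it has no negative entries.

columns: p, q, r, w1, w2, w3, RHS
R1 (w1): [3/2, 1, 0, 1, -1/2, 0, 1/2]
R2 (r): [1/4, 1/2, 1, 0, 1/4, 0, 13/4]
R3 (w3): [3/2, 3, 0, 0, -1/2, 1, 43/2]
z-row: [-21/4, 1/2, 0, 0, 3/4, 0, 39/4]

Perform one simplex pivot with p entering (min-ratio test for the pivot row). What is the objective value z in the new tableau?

23/2

Ratio test on column p — row 1: (1/2)/(3/2) = 1/3; row 2: (13/4)/(1/4) = 13; row 3: (43/2)/(3/2) = 43/3. Minimum is 1/3 at row 1 (w1 leaves); pivot element 3/2.
Pivot on row 1; the z-row RHS becomes 39/4 − (-21/4)·(1/3) = 23/2.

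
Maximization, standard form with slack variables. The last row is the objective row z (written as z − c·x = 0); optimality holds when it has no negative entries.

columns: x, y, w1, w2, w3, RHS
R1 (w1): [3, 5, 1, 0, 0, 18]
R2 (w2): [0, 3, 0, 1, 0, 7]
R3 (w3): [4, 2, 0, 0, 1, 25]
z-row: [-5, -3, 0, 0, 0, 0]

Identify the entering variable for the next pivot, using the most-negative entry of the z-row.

Negative z-row entries: x: -5, y: -3.
The most negative is -5 in column x, so x enters.

x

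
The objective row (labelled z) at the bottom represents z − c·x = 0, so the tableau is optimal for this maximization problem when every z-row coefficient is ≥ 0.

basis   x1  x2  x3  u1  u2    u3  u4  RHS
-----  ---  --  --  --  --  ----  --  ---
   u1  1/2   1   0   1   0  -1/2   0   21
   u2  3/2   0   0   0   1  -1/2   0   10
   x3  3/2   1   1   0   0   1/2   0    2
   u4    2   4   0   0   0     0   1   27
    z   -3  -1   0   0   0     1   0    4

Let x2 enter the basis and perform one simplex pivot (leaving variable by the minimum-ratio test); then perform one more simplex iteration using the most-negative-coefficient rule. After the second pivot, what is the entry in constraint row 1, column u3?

-2/3

Ratio test on column x2 — row 1: 21/1 = 21; row 2: entry 0 ≤ 0; row 3: 2/1 = 2; row 4: 27/4 = 27/4. Minimum is 2 at row 3 (x3 leaves); pivot element 1.
Divide row 3 by 1; eliminate column x2 from the other rows.
Second iteration: most negative z-row entry is -3/2 in column x1, so x1 enters.
Ratio test on column x1 — row 1: entry -1 ≤ 0; row 2: 10/(3/2) = 20/3; row 3: 2/(3/2) = 4/3; row 4: entry -4 ≤ 0. Minimum is 4/3 at row 3 (x2 leaves); pivot element 3/2.
Divide row 3 by 3/2; eliminate column x1 from the other rows.
After both pivots, the entry at constraint row 1, column u3 is -2/3.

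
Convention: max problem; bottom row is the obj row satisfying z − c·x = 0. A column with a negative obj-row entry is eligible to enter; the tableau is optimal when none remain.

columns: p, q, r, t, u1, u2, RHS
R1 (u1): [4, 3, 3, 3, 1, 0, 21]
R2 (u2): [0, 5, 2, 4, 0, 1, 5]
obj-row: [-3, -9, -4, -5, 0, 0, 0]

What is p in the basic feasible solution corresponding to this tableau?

p is not in the basis, so in the current basic feasible solution p = 0.

0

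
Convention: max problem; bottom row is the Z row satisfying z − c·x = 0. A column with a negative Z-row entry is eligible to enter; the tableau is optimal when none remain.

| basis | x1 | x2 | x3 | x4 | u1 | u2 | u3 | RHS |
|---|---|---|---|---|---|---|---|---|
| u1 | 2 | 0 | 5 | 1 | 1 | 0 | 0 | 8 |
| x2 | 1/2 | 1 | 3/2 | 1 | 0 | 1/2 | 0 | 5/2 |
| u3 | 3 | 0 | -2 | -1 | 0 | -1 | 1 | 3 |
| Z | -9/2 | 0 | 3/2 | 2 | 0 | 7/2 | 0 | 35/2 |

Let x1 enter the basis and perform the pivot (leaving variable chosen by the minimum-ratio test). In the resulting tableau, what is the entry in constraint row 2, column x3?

Ratio test on column x1 — row 1: 8/2 = 4; row 2: (5/2)/(1/2) = 5; row 3: 3/3 = 1. Minimum is 1 at row 3 (u3 leaves); pivot element 3.
Divide row 3 by 3; eliminate column x1 from the other rows.
Row 2 update in column x3: 3/2 − (1/2)·(-2/3) = 11/6.

11/6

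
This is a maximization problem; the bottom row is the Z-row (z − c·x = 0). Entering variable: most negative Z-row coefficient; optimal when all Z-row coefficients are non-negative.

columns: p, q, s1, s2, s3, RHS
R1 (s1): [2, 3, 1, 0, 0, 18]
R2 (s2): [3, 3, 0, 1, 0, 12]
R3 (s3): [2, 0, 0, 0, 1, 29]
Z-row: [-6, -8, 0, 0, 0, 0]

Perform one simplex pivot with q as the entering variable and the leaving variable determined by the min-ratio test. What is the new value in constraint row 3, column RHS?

29

Ratio test on column q — row 1: 18/3 = 6; row 2: 12/3 = 4; row 3: entry 0 ≤ 0. Minimum is 4 at row 2 (s2 leaves); pivot element 3.
Divide row 2 by 3; eliminate column q from the other rows.
Row 3 update in column RHS: 29 − 0·4 = 29.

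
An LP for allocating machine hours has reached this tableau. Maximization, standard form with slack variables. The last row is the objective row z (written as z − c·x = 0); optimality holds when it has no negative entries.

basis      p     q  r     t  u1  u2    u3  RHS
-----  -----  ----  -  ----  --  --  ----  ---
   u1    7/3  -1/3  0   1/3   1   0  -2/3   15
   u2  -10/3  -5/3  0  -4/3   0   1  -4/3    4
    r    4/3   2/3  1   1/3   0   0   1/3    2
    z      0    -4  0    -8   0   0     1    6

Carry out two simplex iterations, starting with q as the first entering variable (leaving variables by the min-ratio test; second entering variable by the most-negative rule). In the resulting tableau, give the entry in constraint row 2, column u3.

Ratio test on column q — row 1: entry -1/3 ≤ 0; row 2: entry -5/3 ≤ 0; row 3: 2/(2/3) = 3. Minimum is 3 at row 3 (r leaves); pivot element 2/3.
Divide row 3 by 2/3; eliminate column q from the other rows.
Second iteration: most negative z-row entry is -6 in column t, so t enters.
Ratio test on column t — row 1: 16/(1/2) = 32; row 2: entry -1/2 ≤ 0; row 3: 3/(1/2) = 6. Minimum is 6 at row 3 (q leaves); pivot element 1/2.
Divide row 3 by 1/2; eliminate column t from the other rows.
After both pivots, the entry at constraint row 2, column u3 is 0.

0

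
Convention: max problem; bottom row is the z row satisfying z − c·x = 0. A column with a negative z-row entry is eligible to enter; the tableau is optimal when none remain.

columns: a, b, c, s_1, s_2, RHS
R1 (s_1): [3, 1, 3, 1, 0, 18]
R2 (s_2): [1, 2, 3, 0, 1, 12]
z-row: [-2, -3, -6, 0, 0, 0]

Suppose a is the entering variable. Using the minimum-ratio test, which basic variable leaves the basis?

Column a entries and ratios — s_1: 18/3 = 6; s_2: 12/1 = 12.
Smallest ratio is 6 in the row of s_1, so s_1 leaves.

s_1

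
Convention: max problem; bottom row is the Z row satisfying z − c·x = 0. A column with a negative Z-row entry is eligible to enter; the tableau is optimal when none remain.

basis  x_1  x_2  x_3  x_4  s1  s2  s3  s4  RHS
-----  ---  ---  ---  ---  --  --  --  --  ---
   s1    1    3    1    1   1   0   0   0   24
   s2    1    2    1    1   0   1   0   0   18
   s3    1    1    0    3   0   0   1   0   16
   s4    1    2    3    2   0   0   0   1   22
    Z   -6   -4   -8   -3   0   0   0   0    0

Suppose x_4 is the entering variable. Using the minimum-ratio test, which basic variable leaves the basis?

Column x_4 entries and ratios — s1: 24/1 = 24; s2: 18/1 = 18; s3: 16/3 = 16/3; s4: 22/2 = 11.
Smallest ratio is 16/3 in the row of s3, so s3 leaves.

s3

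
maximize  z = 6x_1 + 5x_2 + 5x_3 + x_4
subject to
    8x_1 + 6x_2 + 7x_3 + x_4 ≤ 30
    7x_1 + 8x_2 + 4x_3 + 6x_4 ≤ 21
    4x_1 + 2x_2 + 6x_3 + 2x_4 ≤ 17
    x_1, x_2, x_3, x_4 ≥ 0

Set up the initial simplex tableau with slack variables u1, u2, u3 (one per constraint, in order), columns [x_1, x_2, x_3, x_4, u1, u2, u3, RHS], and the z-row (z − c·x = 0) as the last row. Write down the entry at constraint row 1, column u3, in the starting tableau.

0

Slack u3 belongs to constraint 3; its column is the unit vector e_3, so the entry in row 1 is 0.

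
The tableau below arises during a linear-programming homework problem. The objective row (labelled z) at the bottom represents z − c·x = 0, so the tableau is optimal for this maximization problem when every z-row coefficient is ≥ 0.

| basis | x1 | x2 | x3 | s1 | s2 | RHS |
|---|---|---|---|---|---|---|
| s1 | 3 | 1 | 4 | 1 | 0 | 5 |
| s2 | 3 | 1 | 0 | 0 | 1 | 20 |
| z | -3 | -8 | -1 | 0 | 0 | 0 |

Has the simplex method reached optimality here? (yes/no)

no

The z-row has a negative entry -8 in column x2, so it is not optimal.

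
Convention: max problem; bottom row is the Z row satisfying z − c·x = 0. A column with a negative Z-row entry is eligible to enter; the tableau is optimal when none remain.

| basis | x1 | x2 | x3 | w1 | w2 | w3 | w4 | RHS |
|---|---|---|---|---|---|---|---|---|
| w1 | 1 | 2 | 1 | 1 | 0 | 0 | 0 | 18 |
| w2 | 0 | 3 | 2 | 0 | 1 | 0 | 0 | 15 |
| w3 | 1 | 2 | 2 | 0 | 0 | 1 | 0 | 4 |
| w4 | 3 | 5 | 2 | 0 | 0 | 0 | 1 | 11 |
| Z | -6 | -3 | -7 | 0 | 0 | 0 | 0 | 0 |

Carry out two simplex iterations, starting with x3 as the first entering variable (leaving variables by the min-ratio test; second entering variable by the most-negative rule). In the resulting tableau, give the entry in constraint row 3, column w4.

-1/4

Ratio test on column x3 — row 1: 18/1 = 18; row 2: 15/2 = 15/2; row 3: 4/2 = 2; row 4: 11/2 = 11/2. Minimum is 2 at row 3 (w3 leaves); pivot element 2.
Divide row 3 by 2; eliminate column x3 from the other rows.
Second iteration: most negative Z-row entry is -5/2 in column x1, so x1 enters.
Ratio test on column x1 — row 1: 16/(1/2) = 32; row 2: entry -1 ≤ 0; row 3: 2/(1/2) = 4; row 4: 7/2 = 7/2. Minimum is 7/2 at row 4 (w4 leaves); pivot element 2.
Divide row 4 by 2; eliminate column x1 from the other rows.
After both pivots, the entry at constraint row 3, column w4 is -1/4.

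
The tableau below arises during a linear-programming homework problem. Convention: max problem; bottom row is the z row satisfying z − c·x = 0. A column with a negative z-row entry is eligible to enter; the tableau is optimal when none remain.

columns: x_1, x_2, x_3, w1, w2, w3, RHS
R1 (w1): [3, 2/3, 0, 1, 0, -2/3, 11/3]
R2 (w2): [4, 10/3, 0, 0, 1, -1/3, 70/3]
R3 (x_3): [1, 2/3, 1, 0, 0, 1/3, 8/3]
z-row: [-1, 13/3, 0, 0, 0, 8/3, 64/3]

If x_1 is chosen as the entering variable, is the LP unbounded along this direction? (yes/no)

Column x_1 has positive entries in row(s) 1, 2, 3, so the ratio test bounds it — not unbounded.

no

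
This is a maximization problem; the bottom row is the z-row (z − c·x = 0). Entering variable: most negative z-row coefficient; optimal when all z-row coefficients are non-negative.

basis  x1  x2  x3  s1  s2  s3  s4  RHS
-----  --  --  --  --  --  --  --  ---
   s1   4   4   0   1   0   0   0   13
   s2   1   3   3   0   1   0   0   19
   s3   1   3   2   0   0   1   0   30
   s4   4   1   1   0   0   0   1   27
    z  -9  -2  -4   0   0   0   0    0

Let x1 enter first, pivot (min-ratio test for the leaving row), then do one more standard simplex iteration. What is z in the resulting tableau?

Ratio test on column x1 — row 1: 13/4 = 13/4; row 2: 19/1 = 19; row 3: 30/1 = 30; row 4: 27/4 = 27/4. Minimum is 13/4 at row 1 (s1 leaves); pivot element 4.
Pivot on row 1; the z-row RHS becomes 0 − (-9)·(13/4) = 117/4.
Next entering variable (most negative z-row entry -4): x3.
Ratio test on column x3 — row 1: entry 0 ≤ 0; row 2: (63/4)/3 = 21/4; row 3: (107/4)/2 = 107/8; row 4: 14/1 = 14. Minimum is 21/4 at row 2 (s2 leaves); pivot element 3.
After the second pivot the z-row RHS is 117/4 − (-4)·(21/4) = 201/4.

201/4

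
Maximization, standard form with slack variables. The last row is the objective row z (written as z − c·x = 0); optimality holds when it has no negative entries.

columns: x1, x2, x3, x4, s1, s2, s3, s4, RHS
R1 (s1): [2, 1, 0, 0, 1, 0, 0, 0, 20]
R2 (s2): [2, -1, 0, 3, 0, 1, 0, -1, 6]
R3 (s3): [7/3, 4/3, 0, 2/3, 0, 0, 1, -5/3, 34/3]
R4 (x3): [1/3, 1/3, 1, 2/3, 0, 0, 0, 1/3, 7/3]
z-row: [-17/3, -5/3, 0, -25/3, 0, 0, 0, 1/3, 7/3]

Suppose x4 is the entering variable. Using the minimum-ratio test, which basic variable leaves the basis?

s2

Column x4 entries and ratios — s1: 0 ≤ 0, skip; s2: 6/3 = 2; s3: (34/3)/(2/3) = 17; x3: (7/3)/(2/3) = 7/2.
Smallest ratio is 2 in the row of s2, so s2 leaves.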